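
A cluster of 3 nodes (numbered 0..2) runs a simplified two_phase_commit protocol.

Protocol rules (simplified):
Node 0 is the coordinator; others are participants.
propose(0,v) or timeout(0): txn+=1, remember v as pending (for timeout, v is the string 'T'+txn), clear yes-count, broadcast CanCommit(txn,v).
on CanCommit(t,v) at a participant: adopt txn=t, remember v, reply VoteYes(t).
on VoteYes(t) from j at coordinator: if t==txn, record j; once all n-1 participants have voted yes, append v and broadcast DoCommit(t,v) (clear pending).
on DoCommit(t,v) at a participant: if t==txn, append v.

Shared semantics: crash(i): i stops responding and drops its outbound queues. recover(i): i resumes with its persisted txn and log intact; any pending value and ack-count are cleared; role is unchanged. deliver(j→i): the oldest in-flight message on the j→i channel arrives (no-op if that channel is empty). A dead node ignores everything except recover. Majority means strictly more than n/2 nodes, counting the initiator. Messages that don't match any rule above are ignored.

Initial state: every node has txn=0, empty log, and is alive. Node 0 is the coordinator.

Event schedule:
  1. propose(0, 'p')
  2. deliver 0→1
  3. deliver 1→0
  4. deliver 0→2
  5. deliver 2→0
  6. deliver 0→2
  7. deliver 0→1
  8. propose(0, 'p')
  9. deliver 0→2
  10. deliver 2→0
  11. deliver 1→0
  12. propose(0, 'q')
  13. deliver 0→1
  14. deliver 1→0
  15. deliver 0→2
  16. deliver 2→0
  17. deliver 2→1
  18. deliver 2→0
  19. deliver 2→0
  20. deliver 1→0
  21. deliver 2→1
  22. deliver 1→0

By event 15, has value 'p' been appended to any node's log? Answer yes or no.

yes

after 1 — propose(0,'p'): n0:coor/t1/[-]
after 2 — deliver 0→1: n1:part/t1/[-]
after 3 — deliver 1→0: ·
after 4 — deliver 0→2: n2:part/t1/[-]
after 5 — deliver 2→0: n0:coor/t1/[p]
after 6 — deliver 0→2: n2:part/t1/[p]
after 7 — deliver 0→1: n1:part/t1/[p]
after 8 — propose(0,'p'): n0:coor/t2/[p]
after 9 — deliver 0→2: n2:part/t2/[p]
after 10 — deliver 2→0: ·
after 11 — deliver 1→0: ·
after 12 — propose(0,'q'): n0:coor/t3/[p]
after 13 — deliver 0→1: n1:part/t2/[p]
after 14 — deliver 1→0: ·
after 15 — deliver 0→2: n2:part/t3/[p]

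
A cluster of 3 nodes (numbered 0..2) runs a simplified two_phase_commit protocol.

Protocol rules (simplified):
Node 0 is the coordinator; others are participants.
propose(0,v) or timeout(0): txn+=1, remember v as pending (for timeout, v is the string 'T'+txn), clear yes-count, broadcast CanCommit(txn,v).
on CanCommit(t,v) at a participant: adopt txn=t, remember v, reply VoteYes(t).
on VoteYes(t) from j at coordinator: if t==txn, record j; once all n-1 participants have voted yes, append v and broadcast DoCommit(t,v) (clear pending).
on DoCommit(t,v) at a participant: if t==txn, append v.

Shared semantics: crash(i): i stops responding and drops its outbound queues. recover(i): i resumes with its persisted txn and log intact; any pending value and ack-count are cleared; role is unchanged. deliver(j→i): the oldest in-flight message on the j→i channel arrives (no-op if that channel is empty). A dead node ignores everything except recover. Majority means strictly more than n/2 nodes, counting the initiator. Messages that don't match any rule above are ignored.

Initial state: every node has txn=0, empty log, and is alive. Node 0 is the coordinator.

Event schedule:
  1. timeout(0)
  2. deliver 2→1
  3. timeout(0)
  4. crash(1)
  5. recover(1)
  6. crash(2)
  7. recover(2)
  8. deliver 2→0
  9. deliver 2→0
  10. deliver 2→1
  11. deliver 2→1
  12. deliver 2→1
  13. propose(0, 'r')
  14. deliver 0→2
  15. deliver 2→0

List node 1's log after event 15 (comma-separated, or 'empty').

empty

e1 timeout(0): 0[coor,t=1,-]
e2 deliver 2→1: ·
e3 timeout(0): 0[coor,t=2,-]
e4 crash(1): 1[✗part,t=0,-]
e5 recover(1): 1[part,t=0,-]
e6 crash(2): 2[✗part,t=0,-]
e7 recover(2): 2[part,t=0,-]
e8 deliver 2→0: ·
e9 deliver 2→0: ·
e10 deliver 2→1: ·
e11 deliver 2→1: ·
e12 deliver 2→1: ·
e13 propose(0,'r'): 0[coor,t=3,-]
e14 deliver 0→2: 2[part,t=1,-]
e15 deliver 2→0: ·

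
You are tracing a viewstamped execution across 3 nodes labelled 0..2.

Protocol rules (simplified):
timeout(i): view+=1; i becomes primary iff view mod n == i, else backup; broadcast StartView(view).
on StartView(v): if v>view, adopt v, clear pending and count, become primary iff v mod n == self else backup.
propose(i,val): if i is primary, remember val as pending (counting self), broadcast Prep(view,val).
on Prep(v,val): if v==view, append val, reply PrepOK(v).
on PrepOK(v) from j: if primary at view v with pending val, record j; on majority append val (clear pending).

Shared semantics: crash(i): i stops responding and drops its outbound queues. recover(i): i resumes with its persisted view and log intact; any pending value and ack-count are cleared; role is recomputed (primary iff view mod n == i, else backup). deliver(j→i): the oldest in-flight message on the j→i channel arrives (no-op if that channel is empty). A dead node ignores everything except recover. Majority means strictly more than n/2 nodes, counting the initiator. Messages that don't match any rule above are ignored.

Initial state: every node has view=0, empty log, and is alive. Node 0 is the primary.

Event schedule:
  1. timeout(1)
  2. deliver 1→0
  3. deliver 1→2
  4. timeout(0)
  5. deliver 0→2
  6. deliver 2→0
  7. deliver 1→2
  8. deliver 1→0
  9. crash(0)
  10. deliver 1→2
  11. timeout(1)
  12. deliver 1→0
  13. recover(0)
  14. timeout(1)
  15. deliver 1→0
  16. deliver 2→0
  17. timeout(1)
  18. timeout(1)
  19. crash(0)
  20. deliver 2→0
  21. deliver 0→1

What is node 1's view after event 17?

after 1 — timeout(1): n1:prim/v1/[-]
after 2 — deliver 1→0: n0:back/v1/[-]
after 3 — deliver 1→2: n2:back/v1/[-]
after 4 — timeout(0): n0:back/v2/[-]
after 5 — deliver 0→2: n2:prim/v2/[-]
after 6 — deliver 2→0: ·
after 7 — deliver 1→2: ·
after 8 — deliver 1→0: ·
after 9 — crash(0): n0:✗back/v2/[-]
after 10 — deliver 1→2: ·
after 11 — timeout(1): n1:back/v2/[-]
after 12 — deliver 1→0: ·
after 13 — recover(0): n0:back/v2/[-]
after 14 — timeout(1): n1:back/v3/[-]
after 15 — deliver 1→0: ·
after 16 — deliver 2→0: ·
after 17 — timeout(1): n1:prim/v4/[-]

4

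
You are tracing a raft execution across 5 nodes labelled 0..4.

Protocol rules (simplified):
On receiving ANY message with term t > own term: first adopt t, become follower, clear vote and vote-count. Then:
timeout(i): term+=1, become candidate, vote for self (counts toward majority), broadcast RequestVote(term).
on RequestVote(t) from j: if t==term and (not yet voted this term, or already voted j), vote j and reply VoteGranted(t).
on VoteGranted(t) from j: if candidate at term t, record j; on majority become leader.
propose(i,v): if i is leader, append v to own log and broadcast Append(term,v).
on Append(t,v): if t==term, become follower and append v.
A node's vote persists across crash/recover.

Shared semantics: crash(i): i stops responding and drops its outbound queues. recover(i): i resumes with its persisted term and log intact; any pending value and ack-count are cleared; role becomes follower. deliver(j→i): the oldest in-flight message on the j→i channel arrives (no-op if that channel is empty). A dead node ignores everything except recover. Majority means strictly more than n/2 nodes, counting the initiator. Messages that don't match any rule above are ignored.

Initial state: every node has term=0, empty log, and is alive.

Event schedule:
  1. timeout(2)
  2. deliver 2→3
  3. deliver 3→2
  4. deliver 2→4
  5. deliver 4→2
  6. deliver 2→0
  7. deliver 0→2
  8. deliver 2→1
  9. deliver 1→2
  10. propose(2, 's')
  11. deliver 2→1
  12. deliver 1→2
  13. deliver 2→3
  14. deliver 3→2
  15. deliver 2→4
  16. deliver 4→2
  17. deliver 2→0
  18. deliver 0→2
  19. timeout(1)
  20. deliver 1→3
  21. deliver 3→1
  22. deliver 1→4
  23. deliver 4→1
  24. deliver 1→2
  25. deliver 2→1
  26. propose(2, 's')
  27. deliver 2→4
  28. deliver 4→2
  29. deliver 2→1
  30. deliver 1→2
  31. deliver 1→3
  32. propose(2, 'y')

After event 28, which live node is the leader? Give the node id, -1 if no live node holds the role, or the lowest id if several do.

step 1 timeout(2): 2={cand,t=1,log=-}
step 2 deliver 2→3: 3={foll,t=1,log=-}
step 3 deliver 3→2: —
step 4 deliver 2→4: 4={foll,t=1,log=-}
step 5 deliver 4→2: 2={lead,t=1,log=-}
step 6 deliver 2→0: 0={foll,t=1,log=-}
step 7 deliver 0→2: —
step 8 deliver 2→1: 1={foll,t=1,log=-}
step 9 deliver 1→2: —
step 10 propose(2,'s'): 2={lead,t=1,log=s}
step 11 deliver 2→1: 1={foll,t=1,log=s}
step 12 deliver 1→2: —
step 13 deliver 2→3: 3={foll,t=1,log=s}
step 14 deliver 3→2: —
step 15 deliver 2→4: 4={foll,t=1,log=s}
step 16 deliver 4→2: —
step 17 deliver 2→0: 0={foll,t=1,log=s}
step 18 deliver 0→2: —
step 19 timeout(1): 1={cand,t=2,log=s}
step 20 deliver 1→3: 3={foll,t=2,log=s}
step 21 deliver 3→1: —
step 22 deliver 1→4: 4={foll,t=2,log=s}
step 23 deliver 4→1: 1={lead,t=2,log=s}
step 24 deliver 1→2: 2={foll,t=2,log=s}
step 25 deliver 2→1: —
step 26 propose(2,'s'): —
step 27 deliver 2→4: —
step 28 deliver 4→2: —

1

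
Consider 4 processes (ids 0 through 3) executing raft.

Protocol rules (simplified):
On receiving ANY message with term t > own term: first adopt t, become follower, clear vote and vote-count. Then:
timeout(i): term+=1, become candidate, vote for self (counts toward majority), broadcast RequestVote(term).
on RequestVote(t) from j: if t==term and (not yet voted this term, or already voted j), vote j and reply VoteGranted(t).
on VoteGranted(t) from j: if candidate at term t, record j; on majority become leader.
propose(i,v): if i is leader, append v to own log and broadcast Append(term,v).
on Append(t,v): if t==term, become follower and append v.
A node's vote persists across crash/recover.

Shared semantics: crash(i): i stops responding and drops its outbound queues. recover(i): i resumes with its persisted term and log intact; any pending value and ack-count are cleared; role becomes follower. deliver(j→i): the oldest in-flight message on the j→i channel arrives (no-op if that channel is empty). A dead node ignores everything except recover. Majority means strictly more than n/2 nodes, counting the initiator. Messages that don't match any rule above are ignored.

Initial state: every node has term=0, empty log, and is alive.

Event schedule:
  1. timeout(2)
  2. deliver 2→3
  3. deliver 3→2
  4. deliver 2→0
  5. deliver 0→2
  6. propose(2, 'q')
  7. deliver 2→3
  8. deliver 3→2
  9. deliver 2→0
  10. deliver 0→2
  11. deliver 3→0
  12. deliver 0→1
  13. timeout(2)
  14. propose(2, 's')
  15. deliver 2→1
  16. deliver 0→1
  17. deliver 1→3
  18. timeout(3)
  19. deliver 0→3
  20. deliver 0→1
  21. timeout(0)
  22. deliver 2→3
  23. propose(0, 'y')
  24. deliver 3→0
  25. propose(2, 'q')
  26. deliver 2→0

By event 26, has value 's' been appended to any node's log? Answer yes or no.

no

e1 timeout(2): 2[cand,t=1,-]
e2 deliver 2→3: 3[foll,t=1,-]
e3 deliver 3→2: ·
e4 deliver 2→0: 0[foll,t=1,-]
e5 deliver 0→2: 2[lead,t=1,-]
e6 propose(2,'q'): 2[lead,t=1,q]
e7 deliver 2→3: 3[foll,t=1,q]
e8 deliver 3→2: ·
e9 deliver 2→0: 0[foll,t=1,q]
e10 deliver 0→2: ·
e11 deliver 3→0: ·
e12 deliver 0→1: ·
e13 timeout(2): 2[cand,t=2,q]
e14 propose(2,'s'): ·
e15 deliver 2→1: 1[foll,t=1,-]
e16 deliver 0→1: ·
e17 deliver 1→3: ·
e18 timeout(3): 3[cand,t=2,q]
e19 deliver 0→3: ·
e20 deliver 0→1: ·
e21 timeout(0): 0[cand,t=2,q]
e22 deliver 2→3: ·
e23 propose(0,'y'): ·
e24 deliver 3→0: ·
e25 propose(2,'q'): ·
e26 deliver 2→0: ·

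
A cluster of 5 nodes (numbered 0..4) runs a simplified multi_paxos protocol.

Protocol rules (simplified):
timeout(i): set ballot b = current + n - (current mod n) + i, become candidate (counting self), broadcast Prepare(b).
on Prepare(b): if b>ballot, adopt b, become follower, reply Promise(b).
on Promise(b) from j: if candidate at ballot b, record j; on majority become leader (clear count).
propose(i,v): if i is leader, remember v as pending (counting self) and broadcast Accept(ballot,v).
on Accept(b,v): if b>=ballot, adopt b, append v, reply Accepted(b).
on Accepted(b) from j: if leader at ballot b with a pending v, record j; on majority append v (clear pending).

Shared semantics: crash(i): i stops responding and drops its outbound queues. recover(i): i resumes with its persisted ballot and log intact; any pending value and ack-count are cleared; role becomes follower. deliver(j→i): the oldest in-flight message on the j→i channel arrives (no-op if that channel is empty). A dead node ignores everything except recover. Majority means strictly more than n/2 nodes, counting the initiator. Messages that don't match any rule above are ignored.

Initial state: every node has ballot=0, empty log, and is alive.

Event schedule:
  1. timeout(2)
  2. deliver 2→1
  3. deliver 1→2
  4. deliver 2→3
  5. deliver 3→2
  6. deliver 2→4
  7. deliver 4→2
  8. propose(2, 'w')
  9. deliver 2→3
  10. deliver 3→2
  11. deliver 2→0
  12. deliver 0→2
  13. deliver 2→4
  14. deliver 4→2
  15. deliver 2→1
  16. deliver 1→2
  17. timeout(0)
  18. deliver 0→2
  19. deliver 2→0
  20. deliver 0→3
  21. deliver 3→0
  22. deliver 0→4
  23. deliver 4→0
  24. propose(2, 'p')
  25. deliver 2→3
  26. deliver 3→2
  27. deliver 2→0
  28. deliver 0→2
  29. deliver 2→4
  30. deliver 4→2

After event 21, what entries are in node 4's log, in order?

[1] timeout(2) → N2(cand b7 [-])
[2] deliver 2→1 → N1(foll b7 [-])
[3] deliver 1→2 → ∅
[4] deliver 2→3 → N3(foll b7 [-])
[5] deliver 3→2 → N2(lead b7 [-])
[6] deliver 2→4 → N4(foll b7 [-])
[7] deliver 4→2 → ∅
[8] propose(2,'w') → ∅
[9] deliver 2→3 → N3(foll b7 [w])
[10] deliver 3→2 → ∅
[11] deliver 2→0 → N0(foll b7 [-])
[12] deliver 0→2 → ∅
[13] deliver 2→4 → N4(foll b7 [w])
[14] deliver 4→2 → N2(lead b7 [w])
[15] deliver 2→1 → N1(foll b7 [w])
[16] deliver 1→2 → ∅
[17] timeout(0) → N0(cand b10 [-])
[18] deliver 0→2 → N2(foll b10 [w])
[19] deliver 2→0 → ∅
[20] deliver 0→3 → N3(foll b10 [w])
[21] deliver 3→0 → ∅

w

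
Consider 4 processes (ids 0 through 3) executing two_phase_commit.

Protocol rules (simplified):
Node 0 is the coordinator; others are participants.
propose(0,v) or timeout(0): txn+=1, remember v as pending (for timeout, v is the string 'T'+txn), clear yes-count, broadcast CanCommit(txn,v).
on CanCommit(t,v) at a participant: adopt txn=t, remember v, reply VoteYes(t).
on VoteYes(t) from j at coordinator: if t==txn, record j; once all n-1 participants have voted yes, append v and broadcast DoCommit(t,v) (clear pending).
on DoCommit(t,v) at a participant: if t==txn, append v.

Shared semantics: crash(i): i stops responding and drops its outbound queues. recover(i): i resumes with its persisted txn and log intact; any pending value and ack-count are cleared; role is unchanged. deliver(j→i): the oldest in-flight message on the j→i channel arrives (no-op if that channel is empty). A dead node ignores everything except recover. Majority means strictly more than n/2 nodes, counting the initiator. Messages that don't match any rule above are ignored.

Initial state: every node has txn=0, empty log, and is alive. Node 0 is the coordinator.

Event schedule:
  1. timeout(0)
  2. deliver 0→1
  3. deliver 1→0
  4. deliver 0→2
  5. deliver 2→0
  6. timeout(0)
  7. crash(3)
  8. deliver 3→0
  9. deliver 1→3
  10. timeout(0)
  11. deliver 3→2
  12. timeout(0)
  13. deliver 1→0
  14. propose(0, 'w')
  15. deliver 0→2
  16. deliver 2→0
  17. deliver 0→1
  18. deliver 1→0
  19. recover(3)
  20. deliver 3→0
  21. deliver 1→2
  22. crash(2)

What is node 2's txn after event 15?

2

step 1 timeout(0): 0={coor,t=1,log=-}
step 2 deliver 0→1: 1={part,t=1,log=-}
step 3 deliver 1→0: —
step 4 deliver 0→2: 2={part,t=1,log=-}
step 5 deliver 2→0: —
step 6 timeout(0): 0={coor,t=2,log=-}
step 7 crash(3): 3={✗part,t=0,log=-}
step 8 deliver 3→0: —
step 9 deliver 1→3: —
step 10 timeout(0): 0={coor,t=3,log=-}
step 11 deliver 3→2: —
step 12 timeout(0): 0={coor,t=4,log=-}
step 13 deliver 1→0: —
step 14 propose(0,'w'): 0={coor,t=5,log=-}
step 15 deliver 0→2: 2={part,t=2,log=-}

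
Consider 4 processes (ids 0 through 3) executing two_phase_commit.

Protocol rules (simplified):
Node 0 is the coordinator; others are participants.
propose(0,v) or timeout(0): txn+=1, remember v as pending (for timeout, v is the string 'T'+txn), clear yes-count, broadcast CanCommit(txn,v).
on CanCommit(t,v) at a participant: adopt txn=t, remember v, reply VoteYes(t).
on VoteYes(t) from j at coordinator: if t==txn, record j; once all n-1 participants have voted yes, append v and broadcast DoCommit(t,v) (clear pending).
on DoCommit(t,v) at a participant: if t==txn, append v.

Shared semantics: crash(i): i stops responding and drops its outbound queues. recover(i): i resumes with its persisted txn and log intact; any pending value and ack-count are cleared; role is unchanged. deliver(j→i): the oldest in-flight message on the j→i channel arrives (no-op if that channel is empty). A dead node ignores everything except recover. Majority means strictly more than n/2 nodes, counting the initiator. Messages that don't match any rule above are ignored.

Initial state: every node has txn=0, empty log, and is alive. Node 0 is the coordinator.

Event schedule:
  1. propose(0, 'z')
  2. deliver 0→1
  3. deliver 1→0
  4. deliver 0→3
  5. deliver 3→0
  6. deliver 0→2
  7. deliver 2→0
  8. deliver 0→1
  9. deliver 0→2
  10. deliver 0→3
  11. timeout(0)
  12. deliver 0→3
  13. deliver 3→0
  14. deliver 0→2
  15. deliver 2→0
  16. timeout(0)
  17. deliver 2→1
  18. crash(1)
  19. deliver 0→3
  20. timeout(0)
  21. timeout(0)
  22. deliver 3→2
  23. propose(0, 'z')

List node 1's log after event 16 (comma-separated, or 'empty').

z

step 1 propose(0,'z'): 0={coor,t=1,log=-}
step 2 deliver 0→1: 1={part,t=1,log=-}
step 3 deliver 1→0: —
step 4 deliver 0→3: 3={part,t=1,log=-}
step 5 deliver 3→0: —
step 6 deliver 0→2: 2={part,t=1,log=-}
step 7 deliver 2→0: 0={coor,t=1,log=z}
step 8 deliver 0→1: 1={part,t=1,log=z}
step 9 deliver 0→2: 2={part,t=1,log=z}
step 10 deliver 0→3: 3={part,t=1,log=z}
step 11 timeout(0): 0={coor,t=2,log=z}
step 12 deliver 0→3: 3={part,t=2,log=z}
step 13 deliver 3→0: —
step 14 deliver 0→2: 2={part,t=2,log=z}
step 15 deliver 2→0: —
step 16 timeout(0): 0={coor,t=3,log=z}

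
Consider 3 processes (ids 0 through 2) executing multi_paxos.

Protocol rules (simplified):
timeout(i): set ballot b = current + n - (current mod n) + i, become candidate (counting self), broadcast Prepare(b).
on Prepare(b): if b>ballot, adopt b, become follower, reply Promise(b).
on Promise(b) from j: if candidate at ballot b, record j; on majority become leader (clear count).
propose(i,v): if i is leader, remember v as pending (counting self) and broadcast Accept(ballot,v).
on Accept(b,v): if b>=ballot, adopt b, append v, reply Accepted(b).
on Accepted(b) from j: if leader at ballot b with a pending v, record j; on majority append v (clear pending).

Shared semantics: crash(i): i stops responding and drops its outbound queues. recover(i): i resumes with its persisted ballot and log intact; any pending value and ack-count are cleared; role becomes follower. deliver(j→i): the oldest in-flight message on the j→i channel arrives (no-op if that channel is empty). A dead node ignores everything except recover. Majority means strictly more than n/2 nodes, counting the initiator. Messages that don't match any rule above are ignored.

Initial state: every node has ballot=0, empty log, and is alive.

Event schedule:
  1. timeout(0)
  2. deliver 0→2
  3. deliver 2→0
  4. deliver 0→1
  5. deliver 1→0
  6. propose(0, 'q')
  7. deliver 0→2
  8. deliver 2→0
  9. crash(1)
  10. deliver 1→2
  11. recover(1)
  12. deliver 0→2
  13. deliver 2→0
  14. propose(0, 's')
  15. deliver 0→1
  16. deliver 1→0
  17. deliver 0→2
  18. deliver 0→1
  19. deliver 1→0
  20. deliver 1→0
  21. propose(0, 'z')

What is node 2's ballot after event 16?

step 1 timeout(0): 0={cand,b=3,log=-}
step 2 deliver 0→2: 2={foll,b=3,log=-}
step 3 deliver 2→0: 0={lead,b=3,log=-}
step 4 deliver 0→1: 1={foll,b=3,log=-}
step 5 deliver 1→0: —
step 6 propose(0,'q'): —
step 7 deliver 0→2: 2={foll,b=3,log=q}
step 8 deliver 2→0: 0={lead,b=3,log=q}
step 9 crash(1): 1={✗foll,b=3,log=-}
step 10 deliver 1→2: —
step 11 recover(1): 1={foll,b=3,log=-}
step 12 deliver 0→2: —
step 13 deliver 2→0: —
step 14 propose(0,'s'): —
step 15 deliver 0→1: 1={foll,b=3,log=q}
step 16 deliver 1→0: 0={lead,b=3,log=q,s}

3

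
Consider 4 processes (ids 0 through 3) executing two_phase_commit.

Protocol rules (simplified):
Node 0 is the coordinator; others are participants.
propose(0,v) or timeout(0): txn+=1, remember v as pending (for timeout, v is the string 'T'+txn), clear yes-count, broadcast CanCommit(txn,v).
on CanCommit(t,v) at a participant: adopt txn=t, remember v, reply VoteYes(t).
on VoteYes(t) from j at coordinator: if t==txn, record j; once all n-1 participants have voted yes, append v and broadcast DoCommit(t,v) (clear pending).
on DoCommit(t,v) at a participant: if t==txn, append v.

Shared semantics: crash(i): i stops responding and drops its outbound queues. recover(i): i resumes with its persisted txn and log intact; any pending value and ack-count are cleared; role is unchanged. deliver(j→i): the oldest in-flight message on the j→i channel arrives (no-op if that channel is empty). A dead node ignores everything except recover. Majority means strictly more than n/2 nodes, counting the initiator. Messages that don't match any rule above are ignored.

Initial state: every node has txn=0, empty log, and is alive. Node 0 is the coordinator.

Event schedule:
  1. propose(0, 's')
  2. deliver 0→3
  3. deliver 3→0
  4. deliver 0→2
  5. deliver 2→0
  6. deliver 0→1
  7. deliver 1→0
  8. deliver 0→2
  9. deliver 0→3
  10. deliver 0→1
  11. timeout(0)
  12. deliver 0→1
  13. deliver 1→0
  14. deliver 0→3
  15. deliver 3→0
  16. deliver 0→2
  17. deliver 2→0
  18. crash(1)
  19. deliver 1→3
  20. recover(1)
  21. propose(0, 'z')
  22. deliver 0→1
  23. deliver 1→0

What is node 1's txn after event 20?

after 1 — propose(0,'s'): n0:coor/t1/[-]
after 2 — deliver 0→3: n3:part/t1/[-]
after 3 — deliver 3→0: ·
after 4 — deliver 0→2: n2:part/t1/[-]
after 5 — deliver 2→0: ·
after 6 — deliver 0→1: n1:part/t1/[-]
after 7 — deliver 1→0: n0:coor/t1/[s]
after 8 — deliver 0→2: n2:part/t1/[s]
after 9 — deliver 0→3: n3:part/t1/[s]
after 10 — deliver 0→1: n1:part/t1/[s]
after 11 — timeout(0): n0:coor/t2/[s]
after 12 — deliver 0→1: n1:part/t2/[s]
after 13 — deliver 1→0: ·
after 14 — deliver 0→3: n3:part/t2/[s]
after 15 — deliver 3→0: ·
after 16 — deliver 0→2: n2:part/t2/[s]
after 17 — deliver 2→0: n0:coor/t2/[s,T2]
after 18 — crash(1): n1:✗part/t2/[s]
after 19 — deliver 1→3: ·
after 20 — recover(1): n1:part/t2/[s]

2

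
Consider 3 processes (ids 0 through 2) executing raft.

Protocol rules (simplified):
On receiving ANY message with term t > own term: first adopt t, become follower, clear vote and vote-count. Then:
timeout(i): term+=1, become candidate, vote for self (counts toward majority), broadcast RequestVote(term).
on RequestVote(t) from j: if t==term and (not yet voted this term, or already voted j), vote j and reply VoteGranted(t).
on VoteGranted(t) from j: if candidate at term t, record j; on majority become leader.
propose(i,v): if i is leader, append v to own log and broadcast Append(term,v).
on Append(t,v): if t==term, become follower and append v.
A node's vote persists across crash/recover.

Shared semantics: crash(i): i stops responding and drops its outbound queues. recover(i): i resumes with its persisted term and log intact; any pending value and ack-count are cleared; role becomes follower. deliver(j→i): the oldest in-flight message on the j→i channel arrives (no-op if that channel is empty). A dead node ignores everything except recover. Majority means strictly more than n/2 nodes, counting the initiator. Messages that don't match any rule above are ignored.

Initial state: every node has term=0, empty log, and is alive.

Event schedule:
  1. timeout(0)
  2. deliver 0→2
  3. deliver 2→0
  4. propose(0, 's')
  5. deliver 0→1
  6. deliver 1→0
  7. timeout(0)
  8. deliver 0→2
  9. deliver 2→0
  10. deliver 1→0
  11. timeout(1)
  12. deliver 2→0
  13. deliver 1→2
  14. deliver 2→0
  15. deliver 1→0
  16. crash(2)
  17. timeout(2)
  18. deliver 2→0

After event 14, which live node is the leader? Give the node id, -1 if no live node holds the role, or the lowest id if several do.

-1

after 1 — timeout(0): n0:cand/t1/[-]
after 2 — deliver 0→2: n2:foll/t1/[-]
after 3 — deliver 2→0: n0:lead/t1/[-]
after 4 — propose(0,'s'): n0:lead/t1/[s]
after 5 — deliver 0→1: n1:foll/t1/[-]
after 6 — deliver 1→0: ·
after 7 — timeout(0): n0:cand/t2/[s]
after 8 — deliver 0→2: n2:foll/t1/[s]
after 9 — deliver 2→0: ·
after 10 — deliver 1→0: ·
after 11 — timeout(1): n1:cand/t2/[-]
after 12 — deliver 2→0: ·
after 13 — deliver 1→2: n2:foll/t2/[s]
after 14 — deliver 2→0: ·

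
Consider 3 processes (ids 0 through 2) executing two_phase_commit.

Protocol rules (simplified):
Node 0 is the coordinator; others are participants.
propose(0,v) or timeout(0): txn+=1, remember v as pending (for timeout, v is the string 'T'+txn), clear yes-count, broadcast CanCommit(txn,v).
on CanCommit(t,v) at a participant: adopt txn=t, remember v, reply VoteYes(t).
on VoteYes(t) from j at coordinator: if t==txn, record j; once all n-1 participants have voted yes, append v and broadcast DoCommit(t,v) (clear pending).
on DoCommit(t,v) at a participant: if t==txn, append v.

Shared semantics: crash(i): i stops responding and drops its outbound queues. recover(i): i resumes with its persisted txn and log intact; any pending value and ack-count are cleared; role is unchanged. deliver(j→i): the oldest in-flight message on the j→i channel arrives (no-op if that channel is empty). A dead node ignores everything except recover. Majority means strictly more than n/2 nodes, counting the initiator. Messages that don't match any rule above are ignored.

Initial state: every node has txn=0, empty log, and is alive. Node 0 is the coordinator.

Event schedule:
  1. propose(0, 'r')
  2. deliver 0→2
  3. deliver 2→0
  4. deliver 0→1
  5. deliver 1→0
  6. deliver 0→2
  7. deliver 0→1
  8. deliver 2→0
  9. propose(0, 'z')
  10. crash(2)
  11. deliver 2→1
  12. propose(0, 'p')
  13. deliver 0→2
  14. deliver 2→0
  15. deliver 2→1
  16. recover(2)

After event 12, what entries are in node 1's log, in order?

[1] propose(0,'r') → N0(coor t1 [-])
[2] deliver 0→2 → N2(part t1 [-])
[3] deliver 2→0 → ∅
[4] deliver 0→1 → N1(part t1 [-])
[5] deliver 1→0 → N0(coor t1 [r])
[6] deliver 0→2 → N2(part t1 [r])
[7] deliver 0→1 → N1(part t1 [r])
[8] deliver 2→0 → ∅
[9] propose(0,'z') → N0(coor t2 [r])
[10] crash(2) → N2(✗part t1 [r])
[11] deliver 2→1 → ∅
[12] propose(0,'p') → N0(coor t3 [r])

r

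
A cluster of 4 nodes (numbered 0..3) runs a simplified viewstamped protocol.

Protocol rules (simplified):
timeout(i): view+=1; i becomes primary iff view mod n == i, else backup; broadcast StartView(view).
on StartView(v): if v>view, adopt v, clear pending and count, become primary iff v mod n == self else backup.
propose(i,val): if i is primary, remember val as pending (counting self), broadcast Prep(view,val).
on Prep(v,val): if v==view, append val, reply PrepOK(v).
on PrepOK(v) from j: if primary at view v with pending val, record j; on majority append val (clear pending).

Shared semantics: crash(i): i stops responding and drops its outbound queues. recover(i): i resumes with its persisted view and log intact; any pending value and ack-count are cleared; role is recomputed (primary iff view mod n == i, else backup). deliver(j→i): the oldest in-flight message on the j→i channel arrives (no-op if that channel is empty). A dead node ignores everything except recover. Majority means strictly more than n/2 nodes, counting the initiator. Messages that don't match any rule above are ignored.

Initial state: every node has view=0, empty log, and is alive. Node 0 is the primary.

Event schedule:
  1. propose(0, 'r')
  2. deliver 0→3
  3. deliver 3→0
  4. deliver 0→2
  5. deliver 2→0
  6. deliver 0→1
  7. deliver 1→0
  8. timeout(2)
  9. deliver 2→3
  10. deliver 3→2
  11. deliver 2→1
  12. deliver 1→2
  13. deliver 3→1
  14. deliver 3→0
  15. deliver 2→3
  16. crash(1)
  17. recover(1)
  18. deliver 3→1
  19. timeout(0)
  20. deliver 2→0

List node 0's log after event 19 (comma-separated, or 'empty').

after 1 — propose(0,'r'): ·
after 2 — deliver 0→3: n3:back/v0/[r]
after 3 — deliver 3→0: ·
after 4 — deliver 0→2: n2:back/v0/[r]
after 5 — deliver 2→0: n0:prim/v0/[r]
after 6 — deliver 0→1: n1:back/v0/[r]
after 7 — deliver 1→0: ·
after 8 — timeout(2): n2:back/v1/[r]
after 9 — deliver 2→3: n3:back/v1/[r]
after 10 — deliver 3→2: ·
after 11 — deliver 2→1: n1:prim/v1/[r]
after 12 — deliver 1→2: ·
after 13 — deliver 3→1: ·
after 14 — deliver 3→0: ·
after 15 — deliver 2→3: ·
after 16 — crash(1): n1:✗prim/v1/[r]
after 17 — recover(1): n1:prim/v1/[r]
after 18 — deliver 3→1: ·
after 19 — timeout(0): n0:back/v1/[r]

r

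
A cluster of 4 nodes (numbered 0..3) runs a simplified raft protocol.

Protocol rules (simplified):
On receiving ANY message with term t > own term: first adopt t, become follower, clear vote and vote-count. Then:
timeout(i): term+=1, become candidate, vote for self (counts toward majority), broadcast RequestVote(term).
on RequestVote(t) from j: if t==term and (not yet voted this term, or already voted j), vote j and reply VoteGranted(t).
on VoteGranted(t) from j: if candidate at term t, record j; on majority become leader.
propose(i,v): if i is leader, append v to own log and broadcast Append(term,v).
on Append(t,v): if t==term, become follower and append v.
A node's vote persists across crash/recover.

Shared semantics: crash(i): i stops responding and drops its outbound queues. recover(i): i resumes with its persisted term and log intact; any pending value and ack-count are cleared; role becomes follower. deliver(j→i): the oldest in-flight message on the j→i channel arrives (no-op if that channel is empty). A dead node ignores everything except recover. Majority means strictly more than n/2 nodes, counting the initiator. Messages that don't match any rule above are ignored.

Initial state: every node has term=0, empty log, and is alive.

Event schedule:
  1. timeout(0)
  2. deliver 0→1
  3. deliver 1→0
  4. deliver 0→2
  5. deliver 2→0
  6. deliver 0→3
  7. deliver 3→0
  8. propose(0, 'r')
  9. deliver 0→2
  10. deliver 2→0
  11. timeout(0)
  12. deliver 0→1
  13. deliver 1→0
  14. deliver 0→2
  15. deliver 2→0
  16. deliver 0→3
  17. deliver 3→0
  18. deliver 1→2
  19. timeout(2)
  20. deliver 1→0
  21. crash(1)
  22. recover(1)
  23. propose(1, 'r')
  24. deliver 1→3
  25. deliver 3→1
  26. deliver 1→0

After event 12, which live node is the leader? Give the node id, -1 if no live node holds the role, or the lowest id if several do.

step 1 timeout(0): 0={cand,t=1,log=-}
step 2 deliver 0→1: 1={foll,t=1,log=-}
step 3 deliver 1→0: —
step 4 deliver 0→2: 2={foll,t=1,log=-}
step 5 deliver 2→0: 0={lead,t=1,log=-}
step 6 deliver 0→3: 3={foll,t=1,log=-}
step 7 deliver 3→0: —
step 8 propose(0,'r'): 0={lead,t=1,log=r}
step 9 deliver 0→2: 2={foll,t=1,log=r}
step 10 deliver 2→0: —
step 11 timeout(0): 0={cand,t=2,log=r}
step 12 deliver 0→1: 1={foll,t=1,log=r}

-1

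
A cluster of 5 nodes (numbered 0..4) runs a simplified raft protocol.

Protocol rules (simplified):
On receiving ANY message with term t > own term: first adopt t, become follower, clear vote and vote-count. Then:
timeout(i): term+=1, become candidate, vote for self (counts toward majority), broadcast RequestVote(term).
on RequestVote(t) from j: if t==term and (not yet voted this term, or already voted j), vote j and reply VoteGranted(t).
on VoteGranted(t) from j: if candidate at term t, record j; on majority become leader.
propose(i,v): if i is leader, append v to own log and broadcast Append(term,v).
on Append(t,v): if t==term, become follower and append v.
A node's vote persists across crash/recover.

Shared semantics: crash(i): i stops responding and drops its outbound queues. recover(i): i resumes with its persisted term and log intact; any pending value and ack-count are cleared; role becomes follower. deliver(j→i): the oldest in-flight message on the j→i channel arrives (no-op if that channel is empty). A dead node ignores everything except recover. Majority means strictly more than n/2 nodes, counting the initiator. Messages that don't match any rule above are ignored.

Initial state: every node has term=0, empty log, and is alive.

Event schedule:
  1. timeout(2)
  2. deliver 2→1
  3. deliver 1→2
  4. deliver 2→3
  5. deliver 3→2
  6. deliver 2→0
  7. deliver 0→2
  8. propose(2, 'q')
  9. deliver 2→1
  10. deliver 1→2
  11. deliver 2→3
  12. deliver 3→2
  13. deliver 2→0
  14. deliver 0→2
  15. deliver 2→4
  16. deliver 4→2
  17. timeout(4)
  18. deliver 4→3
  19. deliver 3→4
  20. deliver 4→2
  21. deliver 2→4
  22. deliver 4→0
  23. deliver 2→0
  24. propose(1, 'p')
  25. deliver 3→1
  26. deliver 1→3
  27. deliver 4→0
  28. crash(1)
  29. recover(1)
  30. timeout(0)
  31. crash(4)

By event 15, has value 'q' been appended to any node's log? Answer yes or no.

yes

1. timeout(2):  <2:cand t1 ->
2. deliver 2→1:  <1:foll t1 ->
3. deliver 1→2:  nop
4. deliver 2→3:  <3:foll t1 ->
5. deliver 3→2:  <2:lead t1 ->
6. deliver 2→0:  <0:foll t1 ->
7. deliver 0→2:  nop
8. propose(2,'q'):  <2:lead t1 q>
9. deliver 2→1:  <1:foll t1 q>
10. deliver 1→2:  nop
11. deliver 2→3:  <3:foll t1 q>
12. deliver 3→2:  nop
13. deliver 2→0:  <0:foll t1 q>
14. deliver 0→2:  nop
15. deliver 2→4:  <4:foll t1 ->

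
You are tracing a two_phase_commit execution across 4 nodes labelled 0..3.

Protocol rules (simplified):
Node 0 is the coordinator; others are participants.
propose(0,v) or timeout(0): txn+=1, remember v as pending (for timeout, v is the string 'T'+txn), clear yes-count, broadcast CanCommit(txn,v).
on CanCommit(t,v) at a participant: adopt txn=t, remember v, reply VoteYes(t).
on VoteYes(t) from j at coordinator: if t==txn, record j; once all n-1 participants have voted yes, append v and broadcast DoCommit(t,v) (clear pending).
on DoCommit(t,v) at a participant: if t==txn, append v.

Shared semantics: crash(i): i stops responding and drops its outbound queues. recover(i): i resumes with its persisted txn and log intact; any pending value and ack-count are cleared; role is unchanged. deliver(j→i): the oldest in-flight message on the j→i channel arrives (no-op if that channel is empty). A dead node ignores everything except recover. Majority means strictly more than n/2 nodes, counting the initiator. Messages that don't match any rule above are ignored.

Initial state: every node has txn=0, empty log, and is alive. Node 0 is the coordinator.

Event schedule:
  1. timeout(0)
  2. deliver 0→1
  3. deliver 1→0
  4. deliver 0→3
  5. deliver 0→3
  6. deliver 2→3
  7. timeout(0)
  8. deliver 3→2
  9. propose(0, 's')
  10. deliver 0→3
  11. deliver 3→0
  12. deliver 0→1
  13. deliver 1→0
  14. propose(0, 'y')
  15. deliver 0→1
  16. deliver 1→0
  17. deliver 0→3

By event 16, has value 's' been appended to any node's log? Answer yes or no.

no

after 1 — timeout(0): n0:coor/t1/[-]
after 2 — deliver 0→1: n1:part/t1/[-]
after 3 — deliver 1→0: ·
after 4 — deliver 0→3: n3:part/t1/[-]
after 5 — deliver 0→3: ·
after 6 — deliver 2→3: ·
after 7 — timeout(0): n0:coor/t2/[-]
after 8 — deliver 3→2: ·
after 9 — propose(0,'s'): n0:coor/t3/[-]
after 10 — deliver 0→3: n3:part/t2/[-]
after 11 — deliver 3→0: ·
after 12 — deliver 0→1: n1:part/t2/[-]
after 13 — deliver 1→0: ·
after 14 — propose(0,'y'): n0:coor/t4/[-]
after 15 — deliver 0→1: n1:part/t3/[-]
after 16 — deliver 1→0: ·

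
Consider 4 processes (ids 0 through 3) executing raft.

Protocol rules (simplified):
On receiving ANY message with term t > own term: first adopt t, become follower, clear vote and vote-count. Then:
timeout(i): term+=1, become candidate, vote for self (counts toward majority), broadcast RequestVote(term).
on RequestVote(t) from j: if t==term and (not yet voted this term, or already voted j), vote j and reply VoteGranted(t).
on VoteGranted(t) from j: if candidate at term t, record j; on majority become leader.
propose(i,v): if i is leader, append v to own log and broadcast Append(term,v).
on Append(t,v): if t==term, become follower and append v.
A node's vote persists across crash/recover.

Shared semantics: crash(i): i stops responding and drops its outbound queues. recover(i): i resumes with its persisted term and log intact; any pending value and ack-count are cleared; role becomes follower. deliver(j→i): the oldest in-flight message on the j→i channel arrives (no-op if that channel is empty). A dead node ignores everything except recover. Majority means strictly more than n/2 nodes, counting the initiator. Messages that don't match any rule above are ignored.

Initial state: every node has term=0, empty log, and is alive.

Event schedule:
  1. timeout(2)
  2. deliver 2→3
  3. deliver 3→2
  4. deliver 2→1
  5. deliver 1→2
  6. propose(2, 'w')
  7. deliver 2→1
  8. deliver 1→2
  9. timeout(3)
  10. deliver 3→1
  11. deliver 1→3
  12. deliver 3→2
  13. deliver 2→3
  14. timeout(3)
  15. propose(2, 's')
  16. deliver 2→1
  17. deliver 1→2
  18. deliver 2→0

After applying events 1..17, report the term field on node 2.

[1] timeout(2) → N2(cand t1 [-])
[2] deliver 2→3 → N3(foll t1 [-])
[3] deliver 3→2 → ∅
[4] deliver 2→1 → N1(foll t1 [-])
[5] deliver 1→2 → N2(lead t1 [-])
[6] propose(2,'w') → N2(lead t1 [w])
[7] deliver 2→1 → N1(foll t1 [w])
[8] deliver 1→2 → ∅
[9] timeout(3) → N3(cand t2 [-])
[10] deliver 3→1 → N1(foll t2 [w])
[11] deliver 1→3 → ∅
[12] deliver 3→2 → N2(foll t2 [w])
[13] deliver 2→3 → ∅
[14] timeout(3) → N3(cand t3 [-])
[15] propose(2,'s') → ∅
[16] deliver 2→1 → ∅
[17] deliver 1→2 → ∅

2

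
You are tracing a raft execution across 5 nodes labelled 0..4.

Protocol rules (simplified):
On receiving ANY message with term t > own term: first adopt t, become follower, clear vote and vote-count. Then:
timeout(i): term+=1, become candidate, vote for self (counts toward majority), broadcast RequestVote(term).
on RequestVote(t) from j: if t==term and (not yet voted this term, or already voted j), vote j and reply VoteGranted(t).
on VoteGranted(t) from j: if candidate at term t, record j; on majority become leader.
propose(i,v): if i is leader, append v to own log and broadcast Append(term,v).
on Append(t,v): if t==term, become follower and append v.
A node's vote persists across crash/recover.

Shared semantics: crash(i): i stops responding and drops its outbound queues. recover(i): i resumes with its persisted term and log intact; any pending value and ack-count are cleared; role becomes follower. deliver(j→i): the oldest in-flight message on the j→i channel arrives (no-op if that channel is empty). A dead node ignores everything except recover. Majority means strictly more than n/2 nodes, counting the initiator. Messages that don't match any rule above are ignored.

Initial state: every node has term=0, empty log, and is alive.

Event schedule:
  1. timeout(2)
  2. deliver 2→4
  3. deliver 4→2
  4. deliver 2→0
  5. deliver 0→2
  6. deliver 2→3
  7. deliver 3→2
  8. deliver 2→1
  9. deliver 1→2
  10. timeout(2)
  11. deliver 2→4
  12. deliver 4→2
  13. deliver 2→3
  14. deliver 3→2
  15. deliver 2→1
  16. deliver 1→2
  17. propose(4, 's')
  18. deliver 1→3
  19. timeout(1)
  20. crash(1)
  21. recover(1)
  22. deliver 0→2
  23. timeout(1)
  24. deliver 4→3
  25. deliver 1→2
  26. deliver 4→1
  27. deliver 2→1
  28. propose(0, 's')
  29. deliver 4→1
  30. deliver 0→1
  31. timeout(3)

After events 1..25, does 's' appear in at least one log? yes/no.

no

[1] timeout(2) → N2(cand t1 [-])
[2] deliver 2→4 → N4(foll t1 [-])
[3] deliver 4→2 → ∅
[4] deliver 2→0 → N0(foll t1 [-])
[5] deliver 0→2 → N2(lead t1 [-])
[6] deliver 2→3 → N3(foll t1 [-])
[7] deliver 3→2 → ∅
[8] deliver 2→1 → N1(foll t1 [-])
[9] deliver 1→2 → ∅
[10] timeout(2) → N2(cand t2 [-])
[11] deliver 2→4 → N4(foll t2 [-])
[12] deliver 4→2 → ∅
[13] deliver 2→3 → N3(foll t2 [-])
[14] deliver 3→2 → N2(lead t2 [-])
[15] deliver 2→1 → N1(foll t2 [-])
[16] deliver 1→2 → ∅
[17] propose(4,'s') → ∅
[18] deliver 1→3 → ∅
[19] timeout(1) → N1(cand t3 [-])
[20] crash(1) → N1(✗cand t3 [-])
[21] recover(1) → N1(foll t3 [-])
[22] deliver 0→2 → ∅
[23] timeout(1) → N1(cand t4 [-])
[24] deliver 4→3 → ∅
[25] deliver 1→2 → N2(foll t4 [-])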